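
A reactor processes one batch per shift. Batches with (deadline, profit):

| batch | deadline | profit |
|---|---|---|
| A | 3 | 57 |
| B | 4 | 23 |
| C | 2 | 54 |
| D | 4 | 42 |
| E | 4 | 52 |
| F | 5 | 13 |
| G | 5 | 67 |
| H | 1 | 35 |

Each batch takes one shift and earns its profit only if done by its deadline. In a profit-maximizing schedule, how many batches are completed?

By profit: G(d5,67), A(d3,57), C(d2,54), E(d4,52), D(d4,42), H(d1,35), B(d4,23), F(d5,13)
G→slot 5; A→slot 3; C→slot 2; E→slot 4; D→slot 1; H skipped; B skipped; F skipped.
5 of 8 scheduled.

5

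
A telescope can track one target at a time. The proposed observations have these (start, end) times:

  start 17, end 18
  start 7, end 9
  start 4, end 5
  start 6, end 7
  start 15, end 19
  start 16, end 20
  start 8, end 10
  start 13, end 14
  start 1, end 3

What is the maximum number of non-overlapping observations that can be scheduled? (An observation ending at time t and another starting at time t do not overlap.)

6

By end time: (1,3), (4,5), (6,7), (7,9), (8,10), (13,14), (17,18), (15,19), (16,20).
Pick (1,3); next start ≥ 3 → (4,5); next start ≥ 5 → (6,7); next start ≥ 7 → (7,9); next start ≥ 9 → (13,14); next start ≥ 14 → (17,18).
Selected 6 observations.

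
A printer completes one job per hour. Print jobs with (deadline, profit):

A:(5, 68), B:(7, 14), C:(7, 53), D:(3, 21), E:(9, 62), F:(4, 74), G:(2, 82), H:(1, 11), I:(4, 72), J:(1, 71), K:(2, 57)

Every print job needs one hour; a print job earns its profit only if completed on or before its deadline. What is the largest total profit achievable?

Take jobs in profit order; each goes to the latest open slot no later than its deadline.
Profit order: G=82 F=74 I=72 J=71 A=68 E=62 K=57 C=53 D=21 B=14 H=11
Assign: G→slot 2, F→slot 4, I→slot 3, J→slot 1, A→slot 5, E→slot 9, K skipped, C→slot 7, D skipped, B→slot 6, H skipped.
Slots: [1:J] [2:G] [3:I] [4:F] [5:A] [6:B] [7:C] [9:E]
Profit = 71 + 82 + 72 + 74 + 68 + 14 + 53 + 62 = 496

496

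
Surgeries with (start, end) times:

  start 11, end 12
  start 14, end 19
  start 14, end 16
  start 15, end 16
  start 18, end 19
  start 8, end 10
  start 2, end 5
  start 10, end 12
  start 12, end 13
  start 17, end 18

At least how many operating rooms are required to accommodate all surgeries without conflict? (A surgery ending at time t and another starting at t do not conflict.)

Count concurrent intervals with a sweep; the peak is the room count.
Events (time:±→running): 2:+→1 5:-→0 8:+→1 10:-→0 10:+→1 11:+→2 12:-→1 12:-→0 12:+→1 13:-→0 14:+→1 14:+→2 15:+→3 … peak 3.

3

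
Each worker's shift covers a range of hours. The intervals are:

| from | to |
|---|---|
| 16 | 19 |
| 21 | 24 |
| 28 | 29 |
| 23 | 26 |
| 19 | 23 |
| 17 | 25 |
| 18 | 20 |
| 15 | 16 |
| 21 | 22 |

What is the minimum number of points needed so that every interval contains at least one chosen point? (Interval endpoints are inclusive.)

Sort by right endpoint; whenever an interval is uncovered, place a point at its right end.
Sorted: [15,16] [16,19] [18,20] [21,22] [19,23] [21,24] [17,25] [23,26] [28,29]
{[15,16],[16,19]} hit by 16; {[18,20]} hit by 20; {[21,22],[19,23],[21,24],[17,25]} hit by 22; {[23,26]} hit by 26; {[28,29]} hit by 29.
Points: 16, 20, 22, 26, 29 (5 total).

5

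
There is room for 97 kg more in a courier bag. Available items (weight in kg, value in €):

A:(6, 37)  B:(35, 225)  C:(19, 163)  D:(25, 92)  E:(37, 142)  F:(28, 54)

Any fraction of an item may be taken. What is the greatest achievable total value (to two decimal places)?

567.00

Greedy by value/weight ratio, highest first.
Order: C (163/19=8.58) > B (225/35=6.43) > A (37/6=6.17) > E (142/37=3.84) > D (92/25=3.68) > F (54/28=1.93)
Fill: take C (19 @ 163) → take B (35 @ 225) → take A (6 @ 37) → take E (37 @ 142); 97/97 used.
Total value = 567.00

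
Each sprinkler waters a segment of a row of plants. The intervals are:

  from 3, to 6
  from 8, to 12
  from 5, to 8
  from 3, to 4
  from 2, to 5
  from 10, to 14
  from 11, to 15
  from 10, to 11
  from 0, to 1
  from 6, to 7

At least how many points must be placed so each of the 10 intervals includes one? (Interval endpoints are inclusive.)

4

Sorted: [0,1] [3,4] [2,5] [3,6] [6,7] [5,8] [10,11] [8,12] [10,14] [11,15]
{[0,1]} hit by 1; {[3,4],[2,5],[3,6]} hit by 4; {[6,7],[5,8]} hit by 7; {[10,11],[8,12],[10,14],[11,15]} hit by 11.
Points: 1, 4, 7, 11 (4 total).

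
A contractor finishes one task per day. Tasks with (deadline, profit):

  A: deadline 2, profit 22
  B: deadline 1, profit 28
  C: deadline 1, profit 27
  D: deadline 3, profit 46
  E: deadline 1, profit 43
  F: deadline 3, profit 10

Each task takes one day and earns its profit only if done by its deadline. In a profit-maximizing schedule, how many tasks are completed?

3

Take jobs in profit order; each goes to the latest open slot no later than its deadline.
Profit order: D=46 E=43 B=28 C=27 A=22 F=10
Assign: D→slot 3, E→slot 1, B skipped, C skipped, A→slot 2, F skipped.
Slots: [1:E] [2:A] [3:D]
3 of 6 scheduled.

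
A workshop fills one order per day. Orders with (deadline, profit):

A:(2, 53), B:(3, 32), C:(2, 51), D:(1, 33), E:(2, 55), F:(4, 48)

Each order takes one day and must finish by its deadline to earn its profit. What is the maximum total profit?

Sort by profit descending; place each in the latest free slot ≤ its deadline.
Profit order: E=55 A=53 C=51 F=48 D=33 B=32
Assign: E→slot 2, A→slot 1, C skipped, F→slot 4, D skipped, B→slot 3.
Slots: [1:A] [2:E] [3:B] [4:F]
Profit = 53 + 55 + 32 + 48 = 188

188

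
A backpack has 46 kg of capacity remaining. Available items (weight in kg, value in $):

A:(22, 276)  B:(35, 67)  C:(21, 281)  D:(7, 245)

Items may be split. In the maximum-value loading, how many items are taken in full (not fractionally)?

2

Greedy by value/weight ratio, highest first.
Order: D (245/7=35.00) > C (281/21=13.38) > A (276/22=12.55) > B (67/35=1.91)
Fill: take D (7 @ 245) → take C (21 @ 281) → take 18/22 of A → 225.82; 46/46 used.
2 item(s) taken whole; one partial (take 18/22 of A).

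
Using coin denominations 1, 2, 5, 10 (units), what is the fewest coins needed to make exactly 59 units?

59 − 5×10→9 − 1×5→4 − 2×2→0
Total coins = 5 + 1 + 2 = 8

8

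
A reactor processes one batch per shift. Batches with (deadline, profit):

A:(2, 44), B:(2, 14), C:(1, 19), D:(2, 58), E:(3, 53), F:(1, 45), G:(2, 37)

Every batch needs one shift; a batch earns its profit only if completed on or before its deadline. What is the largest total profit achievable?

156

By profit: D(d2,58), E(d3,53), F(d1,45), A(d2,44), G(d2,37), C(d1,19), B(d2,14)
D→slot 2; E→slot 3; F→slot 1; A skipped; G skipped; C skipped; B skipped.
Profit = 45 + 58 + 53 = 156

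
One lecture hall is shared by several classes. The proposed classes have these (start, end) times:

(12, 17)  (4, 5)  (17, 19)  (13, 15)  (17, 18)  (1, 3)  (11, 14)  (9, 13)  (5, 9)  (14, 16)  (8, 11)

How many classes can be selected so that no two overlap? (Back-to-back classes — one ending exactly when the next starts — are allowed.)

By end time: (1,3), (4,5), (5,9), (8,11), (9,13), (11,14), (13,15), (14,16), (12,17), (17,18), (17,19).
Pick (1,3); next start ≥ 3 → (4,5); next start ≥ 5 → (5,9); next start ≥ 9 → (9,13); next start ≥ 13 → (13,15); next start ≥ 15 → (17,18).
Selected 6 classes.

6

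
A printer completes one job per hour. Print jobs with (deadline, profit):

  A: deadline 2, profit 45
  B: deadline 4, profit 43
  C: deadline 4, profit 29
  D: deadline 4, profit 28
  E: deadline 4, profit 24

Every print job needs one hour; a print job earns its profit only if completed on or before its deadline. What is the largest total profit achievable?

Take jobs in profit order; each goes to the latest open slot no later than its deadline.
By profit: A(d2,45), B(d4,43), C(d4,29), D(d4,28), E(d4,24)
A→slot 2; B→slot 4; C→slot 3; D→slot 1; E skipped.
Profit = 28 + 45 + 29 + 43 = 145

145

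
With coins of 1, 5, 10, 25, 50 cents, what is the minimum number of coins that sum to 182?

182 − 3×50→32 − 1×25→7 − 1×5→2 − 2×1→0
Total coins = 3 + 1 + 1 + 2 = 7

7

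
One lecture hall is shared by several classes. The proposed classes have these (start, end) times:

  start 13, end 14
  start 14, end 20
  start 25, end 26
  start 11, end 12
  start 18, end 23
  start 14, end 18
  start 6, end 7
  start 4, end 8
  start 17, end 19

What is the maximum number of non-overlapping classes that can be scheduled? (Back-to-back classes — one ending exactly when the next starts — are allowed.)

Greedy by earliest finish: after sorting by end time, pick each interval compatible with the last pick.
Sorted by end: (6,7)  (4,8)  (11,12)  (13,14)  (14,18)  (17,19)  (14,20)  (18,23)  (25,26)
take (6,7); take (11,12); take (13,14); take (14,18); skip (17,19); skip (14,20); take (18,23); take (25,26).
Selected 6 classes.

6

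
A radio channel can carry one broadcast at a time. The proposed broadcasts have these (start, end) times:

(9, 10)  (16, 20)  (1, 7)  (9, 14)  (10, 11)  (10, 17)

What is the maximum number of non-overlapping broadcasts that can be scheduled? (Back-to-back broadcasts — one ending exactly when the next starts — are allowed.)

4

Order by finish time; keep every interval that doesn't clash with the previous kept one.
By end time: (1,7), (9,10), (10,11), (9,14), (10,17), (16,20).
Pick (1,7); next start ≥ 7 → (9,10); next start ≥ 10 → (10,11); next start ≥ 11 → (16,20).
Selected 4 broadcasts.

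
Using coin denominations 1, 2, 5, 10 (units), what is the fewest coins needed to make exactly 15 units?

15 − 1×10→5 − 1×5→0
Total coins = 1 + 1 = 2

2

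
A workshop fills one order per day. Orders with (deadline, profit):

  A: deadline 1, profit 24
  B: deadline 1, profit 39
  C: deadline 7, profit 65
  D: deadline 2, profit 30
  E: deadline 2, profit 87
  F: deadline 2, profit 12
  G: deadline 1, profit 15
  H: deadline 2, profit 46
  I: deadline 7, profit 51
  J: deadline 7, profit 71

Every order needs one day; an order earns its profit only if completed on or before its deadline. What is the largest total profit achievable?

Sort by profit descending; place each in the latest free slot ≤ its deadline.
Profit order: E=87 J=71 C=65 I=51 H=46 B=39 D=30 A=24 G=15 F=12
Assign: E→slot 2, J→slot 7, C→slot 6, I→slot 5, H→slot 1, B skipped, D skipped, A skipped, G skipped, F skipped.
Slots: [1:H] [2:E] [5:I] [6:C] [7:J]
Profit = 46 + 87 + 51 + 65 + 71 = 320

320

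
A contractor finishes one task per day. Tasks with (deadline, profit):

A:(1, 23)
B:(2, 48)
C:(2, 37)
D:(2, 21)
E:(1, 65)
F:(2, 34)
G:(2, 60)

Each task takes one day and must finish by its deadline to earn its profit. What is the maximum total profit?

Take jobs in profit order; each goes to the latest open slot no later than its deadline.
By profit: E(d1,65), G(d2,60), B(d2,48), C(d2,37), F(d2,34), A(d1,23), D(d2,21)
E→slot 1; G→slot 2; B skipped; C skipped; F skipped; A skipped; D skipped.
Profit = 65 + 60 = 125

125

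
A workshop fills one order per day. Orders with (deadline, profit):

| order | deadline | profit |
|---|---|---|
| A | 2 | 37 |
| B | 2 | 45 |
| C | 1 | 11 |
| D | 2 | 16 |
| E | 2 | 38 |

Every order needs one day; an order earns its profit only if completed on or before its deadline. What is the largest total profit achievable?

83

By profit: B(d2,45), E(d2,38), A(d2,37), D(d2,16), C(d1,11)
B→slot 2; E→slot 1; A skipped; D skipped; C skipped.
Profit = 38 + 45 = 83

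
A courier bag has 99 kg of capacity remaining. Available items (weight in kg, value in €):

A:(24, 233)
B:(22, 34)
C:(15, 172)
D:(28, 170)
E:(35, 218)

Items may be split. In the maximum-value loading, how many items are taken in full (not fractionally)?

3

Sort by value per unit weight and fill in that order.
Order: C (172/15=11.47) > A (233/24=9.71) > E (218/35=6.23) > D (170/28=6.07) > B (34/22=1.55)
Fill: take C (15 @ 172) → take A (24 @ 233) → take E (35 @ 218) → take 25/28 of D → 151.79; 99/99 used.
3 item(s) taken whole; one partial (take 25/28 of D).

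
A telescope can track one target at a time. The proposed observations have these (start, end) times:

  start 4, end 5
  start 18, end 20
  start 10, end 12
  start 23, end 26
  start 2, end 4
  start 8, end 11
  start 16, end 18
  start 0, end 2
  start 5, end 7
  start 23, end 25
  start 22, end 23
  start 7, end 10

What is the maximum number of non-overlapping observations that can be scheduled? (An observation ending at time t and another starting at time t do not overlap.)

10

Greedy by earliest finish: after sorting by end time, pick each interval compatible with the last pick.
By end time: (0,2), (2,4), (4,5), (5,7), (7,10), (8,11), (10,12), (16,18), (18,20), (22,23), (23,25), (23,26).
Pick (0,2); next start ≥ 2 → (2,4); next start ≥ 4 → (4,5); next start ≥ 5 → (5,7); next start ≥ 7 → (7,10); next start ≥ 10 → (10,12); next start ≥ 12 → (16,18); next start ≥ 18 → (18,20); next start ≥ 20 → (22,23); next start ≥ 23 → (23,25).
Selected 10 observations.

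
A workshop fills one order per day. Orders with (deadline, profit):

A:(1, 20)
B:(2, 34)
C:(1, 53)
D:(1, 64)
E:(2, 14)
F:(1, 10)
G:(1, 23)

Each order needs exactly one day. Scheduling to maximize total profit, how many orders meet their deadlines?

2

Profit order: D=64 C=53 B=34 G=23 A=20 E=14 F=10
Assign: D→slot 1, C skipped, B→slot 2, G skipped, A skipped, E skipped, F skipped.
Slots: [1:D] [2:B]
2 of 7 scheduled.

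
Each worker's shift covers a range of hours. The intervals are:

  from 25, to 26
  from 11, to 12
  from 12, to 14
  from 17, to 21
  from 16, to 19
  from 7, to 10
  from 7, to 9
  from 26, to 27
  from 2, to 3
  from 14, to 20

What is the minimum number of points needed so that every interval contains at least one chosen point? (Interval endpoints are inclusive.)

5

Process intervals by earliest right end; each time one isn't hit yet, stab at its right endpoint.
Sorted: [2,3] [7,9] [7,10] [11,12] [12,14] [16,19] [14,20] [17,21] [25,26] [26,27]
{[2,3]} hit by 3; {[7,9],[7,10]} hit by 9; {[11,12],[12,14]} hit by 12; {[16,19],[14,20],[17,21]} hit by 19; {[25,26],[26,27]} hit by 26.
Points: 3, 9, 12, 19, 26 (5 total).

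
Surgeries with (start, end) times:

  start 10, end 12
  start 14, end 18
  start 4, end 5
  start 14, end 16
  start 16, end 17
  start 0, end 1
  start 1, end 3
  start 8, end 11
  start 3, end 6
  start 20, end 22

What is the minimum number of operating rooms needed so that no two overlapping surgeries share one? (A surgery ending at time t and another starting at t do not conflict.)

Count concurrent intervals with a sweep; the peak is the room count.
Events (time:±→running): 0:+→1 1:-→0 1:+→1 3:-→0 3:+→1 4:+→2 … peak 2.

2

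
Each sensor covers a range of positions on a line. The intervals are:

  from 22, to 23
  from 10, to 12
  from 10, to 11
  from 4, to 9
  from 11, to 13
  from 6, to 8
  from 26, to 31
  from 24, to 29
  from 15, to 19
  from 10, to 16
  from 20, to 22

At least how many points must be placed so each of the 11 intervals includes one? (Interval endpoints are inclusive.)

5

Sorted: [6,8] [4,9] [10,11] [10,12] [11,13] [10,16] [15,19] [20,22] [22,23] [24,29] [26,31]
{[6,8],[4,9]} hit by 8; {[10,11],[10,12],[11,13],[10,16]} hit by 11; {[15,19]} hit by 19; {[20,22],[22,23]} hit by 22; {[24,29],[26,31]} hit by 29.
Points: 8, 11, 19, 22, 29 (5 total).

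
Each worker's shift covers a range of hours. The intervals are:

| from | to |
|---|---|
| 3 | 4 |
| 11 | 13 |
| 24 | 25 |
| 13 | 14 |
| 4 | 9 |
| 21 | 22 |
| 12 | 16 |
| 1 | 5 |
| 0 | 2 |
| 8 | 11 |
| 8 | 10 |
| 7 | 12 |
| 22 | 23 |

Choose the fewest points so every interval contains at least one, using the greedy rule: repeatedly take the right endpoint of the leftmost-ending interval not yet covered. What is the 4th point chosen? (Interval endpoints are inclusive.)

13

Sort by right endpoint; whenever an interval is uncovered, place a point at its right end.
By right end: [0,2]  [3,4]  [1,5]  [4,9]  [8,10]  [8,11]  [7,12]  [11,13]  [13,14]  [12,16]  [21,22]  [22,23]  [24,25]
[0,2] uncovered → point at 2; [3,4] uncovered → point at 4; [8,10] uncovered → point at 10; [11,13] uncovered → point at 13; [21,22] uncovered → point at 22; [24,25] uncovered → point at 25.
Points: 2, 4, 10, 13, 22, 25 (6 total).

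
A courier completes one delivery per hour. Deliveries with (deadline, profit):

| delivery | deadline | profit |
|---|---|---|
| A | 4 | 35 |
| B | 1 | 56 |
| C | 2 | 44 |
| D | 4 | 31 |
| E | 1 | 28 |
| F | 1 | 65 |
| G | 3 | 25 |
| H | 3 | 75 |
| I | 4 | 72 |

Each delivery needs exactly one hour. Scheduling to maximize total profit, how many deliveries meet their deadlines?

4

Profit order: H=75 I=72 F=65 B=56 C=44 A=35 D=31 E=28 G=25
Assign: H→slot 3, I→slot 4, F→slot 1, B skipped, C→slot 2, A skipped, D skipped, E skipped, G skipped.
Slots: [1:F] [2:C] [3:H] [4:I]
4 of 9 scheduled.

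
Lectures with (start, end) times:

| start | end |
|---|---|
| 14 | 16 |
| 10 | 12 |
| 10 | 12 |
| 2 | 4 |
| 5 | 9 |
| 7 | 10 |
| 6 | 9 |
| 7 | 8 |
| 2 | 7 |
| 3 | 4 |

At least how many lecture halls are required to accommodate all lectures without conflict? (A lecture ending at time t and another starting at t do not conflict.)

Count concurrent intervals with a sweep; the peak is the room count.
Events (time:±→running): 2:+→1 2:+→2 3:+→3 4:-→2 4:-→1 5:+→2 6:+→3 7:-→2 7:+→3 7:+→4 … peak 4.

4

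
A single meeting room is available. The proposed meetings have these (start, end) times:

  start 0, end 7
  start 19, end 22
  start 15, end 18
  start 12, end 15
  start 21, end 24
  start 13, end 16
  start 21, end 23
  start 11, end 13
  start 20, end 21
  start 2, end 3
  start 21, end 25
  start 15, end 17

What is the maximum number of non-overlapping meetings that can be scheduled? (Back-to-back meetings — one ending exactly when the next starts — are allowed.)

By end time: (2,3), (0,7), (11,13), (12,15), (13,16), (15,17), (15,18), (20,21), (19,22), (21,23), (21,24), (21,25).
Pick (2,3); next start ≥ 3 → (11,13); next start ≥ 13 → (13,16); next start ≥ 16 → (20,21); next start ≥ 21 → (21,23).
Selected 5 meetings.

5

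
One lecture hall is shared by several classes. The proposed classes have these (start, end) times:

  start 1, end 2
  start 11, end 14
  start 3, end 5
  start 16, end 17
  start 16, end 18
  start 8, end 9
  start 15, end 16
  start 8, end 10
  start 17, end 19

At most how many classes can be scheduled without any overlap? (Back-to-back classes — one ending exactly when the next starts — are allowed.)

7

Greedy by earliest finish: after sorting by end time, pick each interval compatible with the last pick.
Sorted by end: (1,2)  (3,5)  (8,9)  (8,10)  (11,14)  (15,16)  (16,17)  (16,18)  (17,19)
take (1,2); take (3,5); take (8,9); take (11,14); take (15,16); take (16,17); take (17,19).
Selected 7 classes.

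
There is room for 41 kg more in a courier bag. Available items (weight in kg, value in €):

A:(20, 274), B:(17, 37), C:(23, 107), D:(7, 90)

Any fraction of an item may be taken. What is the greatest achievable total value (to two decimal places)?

429.13

Order: A (274/20=13.70) > D (90/7=12.86) > C (107/23=4.65) > B (37/17=2.18)
Fill: take A (20 @ 274) → take D (7 @ 90) → take 14/23 of C → 65.13; 41/41 used.
Total value = 429.13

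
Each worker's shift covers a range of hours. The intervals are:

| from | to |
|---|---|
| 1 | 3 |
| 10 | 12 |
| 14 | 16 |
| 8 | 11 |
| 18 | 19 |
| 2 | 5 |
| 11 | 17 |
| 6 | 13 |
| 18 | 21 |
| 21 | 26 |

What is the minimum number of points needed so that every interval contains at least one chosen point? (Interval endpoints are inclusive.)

5

Sort by right endpoint; whenever an interval is uncovered, place a point at its right end.
Sorted: [1,3] [2,5] [8,11] [10,12] [6,13] [14,16] [11,17] [18,19] [18,21] [21,26]
{[1,3],[2,5]} hit by 3; {[8,11],[10,12],[6,13]} hit by 11; {[14,16],[11,17]} hit by 16; {[18,19],[18,21]} hit by 19; {[21,26]} hit by 26.
Points: 3, 11, 16, 19, 26 (5 total).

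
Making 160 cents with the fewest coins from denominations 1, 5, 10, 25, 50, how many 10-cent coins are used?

Use the largest denomination that fits, subtract, and repeat.
160 − 3×50→10 − 1×10→0
Count of 10: 1

1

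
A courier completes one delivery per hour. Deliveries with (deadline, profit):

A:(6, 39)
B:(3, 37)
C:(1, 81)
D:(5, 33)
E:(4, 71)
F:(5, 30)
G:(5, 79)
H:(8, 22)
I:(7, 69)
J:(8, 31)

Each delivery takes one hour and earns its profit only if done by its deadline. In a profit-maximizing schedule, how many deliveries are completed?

Sort by profit descending; place each in the latest free slot ≤ its deadline.
By profit: C(d1,81), G(d5,79), E(d4,71), I(d7,69), A(d6,39), B(d3,37), D(d5,33), J(d8,31), F(d5,30), H(d8,22)
C→slot 1; G→slot 5; E→slot 4; I→slot 7; A→slot 6; B→slot 3; D→slot 2; J→slot 8; F skipped; H skipped.
8 of 10 scheduled.

8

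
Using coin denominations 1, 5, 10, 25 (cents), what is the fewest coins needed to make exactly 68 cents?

7

68 = 2×25 + 1×10 + 1×5 + 3×1
Total coins = 2 + 1 + 1 + 3 = 7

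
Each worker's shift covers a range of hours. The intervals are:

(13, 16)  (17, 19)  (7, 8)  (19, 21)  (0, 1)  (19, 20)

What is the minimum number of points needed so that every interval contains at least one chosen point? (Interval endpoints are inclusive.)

Sort by right endpoint; whenever an interval is uncovered, place a point at its right end.
Sorted: [0,1] [7,8] [13,16] [17,19] [19,20] [19,21]
{[0,1]} hit by 1; {[7,8]} hit by 8; {[13,16]} hit by 16; {[17,19],[19,20],[19,21]} hit by 19.
Points: 1, 8, 16, 19 (4 total).

4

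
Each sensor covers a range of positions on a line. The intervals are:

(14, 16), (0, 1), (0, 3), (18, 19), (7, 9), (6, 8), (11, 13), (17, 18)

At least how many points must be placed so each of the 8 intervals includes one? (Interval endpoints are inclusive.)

5

Sorted: [0,1] [0,3] [6,8] [7,9] [11,13] [14,16] [17,18] [18,19]
{[0,1],[0,3]} hit by 1; {[6,8],[7,9]} hit by 8; {[11,13]} hit by 13; {[14,16]} hit by 16; {[17,18],[18,19]} hit by 18.
Points: 1, 8, 13, 16, 18 (5 total).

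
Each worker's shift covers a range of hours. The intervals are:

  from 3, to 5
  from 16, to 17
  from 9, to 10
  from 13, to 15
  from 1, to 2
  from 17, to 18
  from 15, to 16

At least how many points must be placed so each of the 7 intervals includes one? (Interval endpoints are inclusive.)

Sort by right endpoint; whenever an interval is uncovered, place a point at its right end.
By right end: [1,2]  [3,5]  [9,10]  [13,15]  [15,16]  [16,17]  [17,18]
[1,2] uncovered → point at 2; [3,5] uncovered → point at 5; [9,10] uncovered → point at 10; [13,15] uncovered → point at 15; [16,17] uncovered → point at 17.
Points: 2, 5, 10, 15, 17 (5 total).

5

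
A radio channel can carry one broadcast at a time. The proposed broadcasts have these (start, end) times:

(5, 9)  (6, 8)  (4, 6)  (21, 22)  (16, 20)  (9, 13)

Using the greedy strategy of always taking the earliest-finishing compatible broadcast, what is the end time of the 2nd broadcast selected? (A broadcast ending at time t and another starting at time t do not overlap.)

Greedy by earliest finish: after sorting by end time, pick each interval compatible with the last pick.
Sorted by end: (4,6)  (6,8)  (5,9)  (9,13)  (16,20)  (21,22)
take (4,6); take (6,8); take (9,13); take (16,20); take (21,22).
Selected: (4,6) (6,8) (9,13) (16,20) (21,22)

8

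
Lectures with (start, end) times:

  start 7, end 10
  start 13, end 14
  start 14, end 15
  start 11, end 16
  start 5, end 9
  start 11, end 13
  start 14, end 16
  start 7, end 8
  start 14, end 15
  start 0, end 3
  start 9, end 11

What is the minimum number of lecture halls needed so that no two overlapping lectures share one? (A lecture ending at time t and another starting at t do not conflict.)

starts: [0, 5, 7, 7, 9, 11, 11, 13, 14, 14, 14]
ends:   [3, 8, 9, 10, 11, 13, 14, 15, 15, 16, 16]
s0→1 e3→0 s5→1 s7→2 s7→3 e8→2 e9→1 s9→2 e10→1 e11→0 s11→1 s11→2 e13→1 s13→2 e14→1 s14→2 s14→3 s14→4  — peak 4.

4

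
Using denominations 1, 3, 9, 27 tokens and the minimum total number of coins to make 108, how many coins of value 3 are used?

Use the largest denomination that fits, subtract, and repeat.
108 − 4×27→0
Count of 3: 0

0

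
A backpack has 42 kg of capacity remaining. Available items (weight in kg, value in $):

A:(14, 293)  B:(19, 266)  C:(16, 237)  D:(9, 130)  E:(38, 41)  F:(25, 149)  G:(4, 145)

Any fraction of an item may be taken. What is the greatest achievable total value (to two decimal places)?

790.56

Greedy by value/weight ratio, highest first.
Ratios (sorted): G 36.25, A 20.93, C 14.81, D 14.44, B 14.00, F 5.96, E 1.08
take G (4 @ 145); take A (14 @ 293); take C (16 @ 237); take 8/9 of D → 115.56. Capacity used 42/42.
Total value = 790.56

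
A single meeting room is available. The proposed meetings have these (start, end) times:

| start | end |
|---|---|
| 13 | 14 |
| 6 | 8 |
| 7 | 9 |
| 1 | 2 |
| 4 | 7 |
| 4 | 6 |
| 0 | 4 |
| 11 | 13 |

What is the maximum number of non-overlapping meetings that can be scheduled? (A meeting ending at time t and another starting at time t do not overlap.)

Sort by end time and greedily take each interval whose start is ≥ the last chosen end.
By end time: (1,2), (0,4), (4,6), (4,7), (6,8), (7,9), (11,13), (13,14).
Pick (1,2); next start ≥ 2 → (4,6); next start ≥ 6 → (6,8); next start ≥ 8 → (11,13); next start ≥ 13 → (13,14).
Selected 5 meetings.

5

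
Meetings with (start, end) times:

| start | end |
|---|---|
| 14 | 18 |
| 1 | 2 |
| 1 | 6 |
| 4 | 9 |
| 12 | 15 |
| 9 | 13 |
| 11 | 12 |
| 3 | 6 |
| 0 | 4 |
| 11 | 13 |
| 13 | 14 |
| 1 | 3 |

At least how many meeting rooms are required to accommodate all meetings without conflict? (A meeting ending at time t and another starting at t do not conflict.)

4

starts: [0, 1, 1, 1, 3, 4, 9, 11, 11, 12, 13, 14]
ends:   [2, 3, 4, 6, 6, 9, 12, 13, 13, 14, 15, 18]
s0→1 s1→2 s1→3 s1→4  — peak 4.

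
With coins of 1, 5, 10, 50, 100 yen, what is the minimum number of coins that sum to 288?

Greedy: take as many of the largest coin as possible, then repeat with the remainder.
288 − 2×100→88 − 1×50→38 − 3×10→8 − 1×5→3 − 3×1→0
Total coins = 2 + 1 + 3 + 1 + 3 = 10

10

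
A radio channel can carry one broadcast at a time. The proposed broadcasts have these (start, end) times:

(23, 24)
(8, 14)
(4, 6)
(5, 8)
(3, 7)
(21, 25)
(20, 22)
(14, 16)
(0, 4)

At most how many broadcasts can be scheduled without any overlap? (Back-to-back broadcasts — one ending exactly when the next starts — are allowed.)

6

Greedy by earliest finish: after sorting by end time, pick each interval compatible with the last pick.
By end time: (0,4), (4,6), (3,7), (5,8), (8,14), (14,16), (20,22), (23,24), (21,25).
Pick (0,4); next start ≥ 4 → (4,6); next start ≥ 6 → (8,14); next start ≥ 14 → (14,16); next start ≥ 16 → (20,22); next start ≥ 22 → (23,24).
Selected 6 broadcasts.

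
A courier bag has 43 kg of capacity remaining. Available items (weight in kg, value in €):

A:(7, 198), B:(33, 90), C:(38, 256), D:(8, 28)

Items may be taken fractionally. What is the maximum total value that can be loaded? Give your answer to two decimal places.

Order: A (198/7=28.29) > C (256/38=6.74) > D (28/8=3.50) > B (90/33=2.73)
Fill: take A (7 @ 198) → take 36/38 of C → 242.53; 43/43 used.
Total value = 440.53

440.53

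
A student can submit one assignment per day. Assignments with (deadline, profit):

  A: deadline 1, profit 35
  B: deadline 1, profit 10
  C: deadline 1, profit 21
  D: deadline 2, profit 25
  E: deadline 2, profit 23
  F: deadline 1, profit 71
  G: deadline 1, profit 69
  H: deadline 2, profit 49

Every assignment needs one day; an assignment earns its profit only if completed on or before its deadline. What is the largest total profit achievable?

Sort by profit descending; place each in the latest free slot ≤ its deadline.
Profit order: F=71 G=69 H=49 A=35 D=25 E=23 C=21 B=10
Assign: F→slot 1, G skipped, H→slot 2, A skipped, D skipped, E skipped, C skipped, B skipped.
Slots: [1:F] [2:H]
Profit = 71 + 49 = 120

120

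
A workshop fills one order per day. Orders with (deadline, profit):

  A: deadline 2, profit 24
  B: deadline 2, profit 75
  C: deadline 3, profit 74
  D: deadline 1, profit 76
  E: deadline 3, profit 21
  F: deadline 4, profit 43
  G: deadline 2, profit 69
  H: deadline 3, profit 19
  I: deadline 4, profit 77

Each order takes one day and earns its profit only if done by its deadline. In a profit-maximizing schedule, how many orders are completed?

Take jobs in profit order; each goes to the latest open slot no later than its deadline.
Profit order: I=77 D=76 B=75 C=74 G=69 F=43 A=24 E=21 H=19
Assign: I→slot 4, D→slot 1, B→slot 2, C→slot 3, G skipped, F skipped, A skipped, E skipped, H skipped.
Slots: [1:D] [2:B] [3:C] [4:I]
4 of 9 scheduled.

4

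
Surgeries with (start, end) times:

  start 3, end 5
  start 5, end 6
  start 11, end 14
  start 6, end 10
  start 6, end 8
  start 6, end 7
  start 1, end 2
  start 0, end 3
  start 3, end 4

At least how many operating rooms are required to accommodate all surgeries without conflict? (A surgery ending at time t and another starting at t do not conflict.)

3

Count concurrent intervals with a sweep; the peak is the room count.
starts: [0, 1, 3, 3, 5, 6, 6, 6, 11]
ends:   [2, 3, 4, 5, 6, 7, 8, 10, 14]
s0→1 s1→2 e2→1 e3→0 s3→1 s3→2 e4→1 e5→0 s5→1 e6→0 s6→1 s6→2 s6→3  — peak 3.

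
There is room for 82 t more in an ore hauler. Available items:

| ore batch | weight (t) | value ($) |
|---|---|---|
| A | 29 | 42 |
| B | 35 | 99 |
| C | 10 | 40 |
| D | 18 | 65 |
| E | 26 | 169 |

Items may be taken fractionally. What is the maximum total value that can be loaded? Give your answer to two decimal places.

353.20

Greedy by value/weight ratio, highest first.
Order: E (169/26=6.50) > C (40/10=4.00) > D (65/18=3.61) > B (99/35=2.83) > A (42/29=1.45)
Fill: take E (26 @ 169) → take C (10 @ 40) → take D (18 @ 65) → take 28/35 of B → 79.20; 82/82 used.
Total value = 353.20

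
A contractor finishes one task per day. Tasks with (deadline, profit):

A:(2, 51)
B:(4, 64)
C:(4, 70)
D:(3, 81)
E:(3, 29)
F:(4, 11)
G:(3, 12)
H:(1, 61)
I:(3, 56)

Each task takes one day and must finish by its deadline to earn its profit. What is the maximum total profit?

Profit order: D=81 C=70 B=64 H=61 I=56 A=51 E=29 G=12 F=11
Assign: D→slot 3, C→slot 4, B→slot 2, H→slot 1, I skipped, A skipped, E skipped, G skipped, F skipped.
Slots: [1:H] [2:B] [3:D] [4:C]
Profit = 61 + 64 + 81 + 70 = 276

276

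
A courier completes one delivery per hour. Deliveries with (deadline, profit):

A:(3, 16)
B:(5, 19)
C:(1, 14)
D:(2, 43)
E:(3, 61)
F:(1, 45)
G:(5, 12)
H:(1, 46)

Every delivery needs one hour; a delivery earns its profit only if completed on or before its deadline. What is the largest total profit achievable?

181

Take jobs in profit order; each goes to the latest open slot no later than its deadline.
By profit: E(d3,61), H(d1,46), F(d1,45), D(d2,43), B(d5,19), A(d3,16), C(d1,14), G(d5,12)
E→slot 3; H→slot 1; F skipped; D→slot 2; B→slot 5; A skipped; C skipped; G→slot 4.
Profit = 46 + 43 + 61 + 12 + 19 = 181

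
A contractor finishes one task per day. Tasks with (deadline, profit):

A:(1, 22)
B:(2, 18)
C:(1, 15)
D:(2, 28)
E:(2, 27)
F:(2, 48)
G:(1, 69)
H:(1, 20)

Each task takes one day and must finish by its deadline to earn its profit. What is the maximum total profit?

Sort by profit descending; place each in the latest free slot ≤ its deadline.
By profit: G(d1,69), F(d2,48), D(d2,28), E(d2,27), A(d1,22), H(d1,20), B(d2,18), C(d1,15)
G→slot 1; F→slot 2; D skipped; E skipped; A skipped; H skipped; B skipped; C skipped.
Profit = 69 + 48 = 117

117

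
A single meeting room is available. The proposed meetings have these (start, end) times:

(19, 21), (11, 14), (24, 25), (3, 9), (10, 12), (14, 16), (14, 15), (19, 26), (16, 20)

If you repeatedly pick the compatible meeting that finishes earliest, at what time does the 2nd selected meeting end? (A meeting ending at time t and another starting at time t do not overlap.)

By end time: (3,9), (10,12), (11,14), (14,15), (14,16), (16,20), (19,21), (24,25), (19,26).
Pick (3,9); next start ≥ 9 → (10,12); next start ≥ 12 → (14,15); next start ≥ 15 → (16,20); next start ≥ 20 → (24,25).
Selected: (3,9) (10,12) (14,15) (16,20) (24,25)

12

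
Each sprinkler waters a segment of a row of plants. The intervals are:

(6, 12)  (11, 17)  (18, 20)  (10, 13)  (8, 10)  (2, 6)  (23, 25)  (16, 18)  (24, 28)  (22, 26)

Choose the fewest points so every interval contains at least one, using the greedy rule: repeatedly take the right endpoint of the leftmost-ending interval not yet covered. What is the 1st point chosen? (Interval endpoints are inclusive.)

By right end: [2,6]  [8,10]  [6,12]  [10,13]  [11,17]  [16,18]  [18,20]  [23,25]  [22,26]  [24,28]
[2,6] uncovered → point at 6; [8,10] uncovered → point at 10; [11,17] uncovered → point at 17; [18,20] uncovered → point at 20; [23,25] uncovered → point at 25.
Points: 6, 10, 17, 20, 25 (5 total).

6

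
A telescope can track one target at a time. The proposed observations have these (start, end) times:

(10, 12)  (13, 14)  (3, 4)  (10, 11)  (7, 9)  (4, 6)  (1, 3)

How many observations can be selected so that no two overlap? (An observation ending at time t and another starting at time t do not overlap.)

By end time: (1,3), (3,4), (4,6), (7,9), (10,11), (10,12), (13,14).
Pick (1,3); next start ≥ 3 → (3,4); next start ≥ 4 → (4,6); next start ≥ 6 → (7,9); next start ≥ 9 → (10,11); next start ≥ 11 → (13,14).
Selected 6 observations.

6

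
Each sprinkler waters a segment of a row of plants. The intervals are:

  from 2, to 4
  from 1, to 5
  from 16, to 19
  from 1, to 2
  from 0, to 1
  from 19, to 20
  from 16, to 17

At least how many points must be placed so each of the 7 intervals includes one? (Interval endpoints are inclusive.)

4

Sort by right endpoint; whenever an interval is uncovered, place a point at its right end.
Sorted: [0,1] [1,2] [2,4] [1,5] [16,17] [16,19] [19,20]
{[0,1],[1,2]} hit by 1; {[2,4],[1,5]} hit by 4; {[16,17],[16,19]} hit by 17; {[19,20]} hit by 20.
Points: 1, 4, 17, 20 (4 total).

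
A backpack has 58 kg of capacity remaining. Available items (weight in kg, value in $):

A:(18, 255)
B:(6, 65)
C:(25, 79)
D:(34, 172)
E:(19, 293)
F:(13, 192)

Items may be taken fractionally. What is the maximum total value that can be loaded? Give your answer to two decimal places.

Greedy by value/weight ratio, highest first.
Order: E (293/19=15.42) > F (192/13=14.77) > A (255/18=14.17) > B (65/6=10.83) > D (172/34=5.06) > C (79/25=3.16)
Fill: take E (19 @ 293) → take F (13 @ 192) → take A (18 @ 255) → take B (6 @ 65) → take 2/34 of D → 10.12; 58/58 used.
Total value = 815.12

815.12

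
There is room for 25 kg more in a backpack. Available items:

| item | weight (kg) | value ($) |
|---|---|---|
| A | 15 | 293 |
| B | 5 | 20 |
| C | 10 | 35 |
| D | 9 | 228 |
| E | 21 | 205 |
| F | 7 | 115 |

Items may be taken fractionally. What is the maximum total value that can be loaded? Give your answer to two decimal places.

Sort by value per unit weight and fill in that order.
Order: D (228/9=25.33) > A (293/15=19.53) > F (115/7=16.43) > E (205/21=9.76) > B (20/5=4.00) > C (35/10=3.50)
Fill: take D (9 @ 228) → take A (15 @ 293) → take 1/7 of F → 16.43; 25/25 used.
Total value = 537.43

537.43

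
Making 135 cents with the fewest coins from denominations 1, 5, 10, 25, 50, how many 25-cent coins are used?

135 = 2×50 + 1×25 + 1×10
Count of 25: 1

1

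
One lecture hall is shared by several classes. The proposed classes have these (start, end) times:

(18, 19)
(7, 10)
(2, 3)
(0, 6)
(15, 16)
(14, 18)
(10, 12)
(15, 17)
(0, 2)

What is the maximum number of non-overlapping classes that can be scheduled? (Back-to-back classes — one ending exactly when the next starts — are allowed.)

Order by finish time; keep every interval that doesn't clash with the previous kept one.
Sorted by end: (0,2)  (2,3)  (0,6)  (7,10)  (10,12)  (15,16)  (15,17)  (14,18)  (18,19)
take (0,2); take (2,3); skip (0,6); take (7,10); take (10,12); take (15,16); skip (15,17); skip (14,18); take (18,19).
Selected 6 classes.

6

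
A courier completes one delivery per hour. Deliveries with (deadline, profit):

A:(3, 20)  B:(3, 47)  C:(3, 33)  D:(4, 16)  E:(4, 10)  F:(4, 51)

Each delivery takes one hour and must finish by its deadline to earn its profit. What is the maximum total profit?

Take jobs in profit order; each goes to the latest open slot no later than its deadline.
Profit order: F=51 B=47 C=33 A=20 D=16 E=10
Assign: F→slot 4, B→slot 3, C→slot 2, A→slot 1, D skipped, E skipped.
Slots: [1:A] [2:C] [3:B] [4:F]
Profit = 20 + 33 + 47 + 51 = 151

151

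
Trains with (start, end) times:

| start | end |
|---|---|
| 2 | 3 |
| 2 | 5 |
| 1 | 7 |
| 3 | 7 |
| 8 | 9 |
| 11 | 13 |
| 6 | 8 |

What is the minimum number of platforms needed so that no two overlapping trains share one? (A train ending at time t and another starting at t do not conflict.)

starts: [1, 2, 2, 3, 6, 8, 11]
ends:   [3, 5, 7, 7, 8, 9, 13]
s1→1 s2→2 s2→3  — peak 3.

3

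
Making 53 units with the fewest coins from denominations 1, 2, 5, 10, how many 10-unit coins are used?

5

Greedy: take as many of the largest coin as possible, then repeat with the remainder.
53 − 5×10→3 − 1×2→1 − 1×1→0
Count of 10: 5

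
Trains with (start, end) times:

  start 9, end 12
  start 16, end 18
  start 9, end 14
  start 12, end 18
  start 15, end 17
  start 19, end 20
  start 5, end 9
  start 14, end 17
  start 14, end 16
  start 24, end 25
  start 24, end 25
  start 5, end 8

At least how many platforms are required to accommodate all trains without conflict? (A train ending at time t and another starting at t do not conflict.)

The answer is the maximum number of intervals overlapping at any instant.
Events (time:±→running): 5:+→1 5:+→2 8:-→1 9:-→0 9:+→1 9:+→2 12:-→1 12:+→2 14:-→1 14:+→2 14:+→3 15:+→4 … peak 4.

4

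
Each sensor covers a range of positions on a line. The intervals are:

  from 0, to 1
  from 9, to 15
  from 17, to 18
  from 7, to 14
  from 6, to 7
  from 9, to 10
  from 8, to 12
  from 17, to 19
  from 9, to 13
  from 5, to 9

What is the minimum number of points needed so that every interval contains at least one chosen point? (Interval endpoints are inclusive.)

4

By right end: [0,1]  [6,7]  [5,9]  [9,10]  [8,12]  [9,13]  [7,14]  [9,15]  [17,18]  [17,19]
[0,1] uncovered → point at 1; [6,7] uncovered → point at 7; [9,10] uncovered → point at 10; [17,18] uncovered → point at 18.
Points: 1, 7, 10, 18 (4 total).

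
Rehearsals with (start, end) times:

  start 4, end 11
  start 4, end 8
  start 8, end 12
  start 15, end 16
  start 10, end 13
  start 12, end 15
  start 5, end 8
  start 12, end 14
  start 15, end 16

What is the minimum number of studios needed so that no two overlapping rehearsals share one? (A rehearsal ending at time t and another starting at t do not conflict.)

3

The answer is the maximum number of intervals overlapping at any instant.
Events (time:±→running): 4:+→1 4:+→2 5:+→3 … peak 3.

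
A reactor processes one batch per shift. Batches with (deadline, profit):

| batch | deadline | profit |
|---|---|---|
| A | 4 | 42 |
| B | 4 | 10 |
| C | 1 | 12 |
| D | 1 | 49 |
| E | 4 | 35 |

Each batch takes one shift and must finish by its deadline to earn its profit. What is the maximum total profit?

136

Profit order: D=49 A=42 E=35 C=12 B=10
Assign: D→slot 1, A→slot 4, E→slot 3, C skipped, B→slot 2.
Slots: [1:D] [2:B] [3:E] [4:A]
Profit = 49 + 10 + 35 + 42 = 136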